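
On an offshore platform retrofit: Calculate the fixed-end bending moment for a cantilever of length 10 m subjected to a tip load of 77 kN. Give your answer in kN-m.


For a cantilever with a point load at the free end:
M_max = P * L = 77 * 10 = 770 kN-m

770 kN-m


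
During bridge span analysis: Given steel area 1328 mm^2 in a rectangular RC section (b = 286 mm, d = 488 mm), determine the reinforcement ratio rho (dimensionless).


rho = As / (b * d)
= 1328 / (286 * 488)
= 1328 / 139568
= 0.009515 (dimensionless)

0.009515 (dimensionless)


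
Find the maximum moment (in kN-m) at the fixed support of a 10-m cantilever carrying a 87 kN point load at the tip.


For a cantilever with a point load at the free end:
M_max = P * L = 87 * 10 = 870 kN-m

870 kN-m


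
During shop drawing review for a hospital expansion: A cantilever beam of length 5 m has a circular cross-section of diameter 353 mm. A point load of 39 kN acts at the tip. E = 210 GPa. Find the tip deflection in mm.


I = pi * d^4 / 64 = pi * 353^4 / 64 = 762199606.57 mm^4
L = 5000.0 mm, P = 39000.0 N, E = 210000.0 MPa
delta = P * L^3 / (3 * E * I)
= 39000.0 * 5000.0^3 / (3 * 210000.0 * 762199606.57)
= 10.1523 mm

10.1523 mm


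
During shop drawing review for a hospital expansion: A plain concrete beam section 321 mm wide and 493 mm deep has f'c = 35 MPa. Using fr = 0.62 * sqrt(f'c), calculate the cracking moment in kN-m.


fr = 0.62 * sqrt(35) = 0.62 * 5.9161 = 3.668 MPa
I = 321 * 493^3 / 12 = 3205269449.75 mm^4
y_t = 246.5 mm
M_cr = fr * I / y_t = 3.668 * 3205269449.75 / 246.5 N-mm
= 47.6951 kN-m

47.6951 kN-m


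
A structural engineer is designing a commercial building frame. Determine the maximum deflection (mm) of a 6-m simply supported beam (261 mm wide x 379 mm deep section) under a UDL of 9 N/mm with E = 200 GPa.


I = 261 * 379^3 / 12 = 1184068673.25 mm^4
L = 6000.0 mm, w = 9 N/mm, E = 200000.0 MPa
delta = 5 * w * L^4 / (384 * E * I)
= 5 * 9 * 6000.0^4 / (384 * 200000.0 * 1184068673.25)
= 0.6413 mm

0.6413 mm


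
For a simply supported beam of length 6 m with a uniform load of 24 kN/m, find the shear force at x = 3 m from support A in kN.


R_A = w * L / 2 = 24 * 6 / 2 = 72.0 kN
V(x) = R_A - w * x = 72.0 - 24 * 3
= 0.0 kN

0.0 kN


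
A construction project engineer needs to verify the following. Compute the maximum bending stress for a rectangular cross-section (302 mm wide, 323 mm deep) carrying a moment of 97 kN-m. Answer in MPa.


I = b * h^3 / 12 = 302 * 323^3 / 12 = 848073052.83 mm^4
y = h / 2 = 323 / 2 = 161.5 mm
M = 97 kN-m = 97000000.0 N-mm
sigma = M * y / I = 97000000.0 * 161.5 / 848073052.83
= 18.47 MPa

18.47 MPa


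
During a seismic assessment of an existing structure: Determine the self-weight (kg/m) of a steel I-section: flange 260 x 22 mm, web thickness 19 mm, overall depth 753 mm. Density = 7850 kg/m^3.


A_flanges = 2 * 260 * 22 = 11440 mm^2
A_web = (753 - 2 * 22) * 19 = 13471 mm^2
A_total = 11440 + 13471 = 24911 mm^2 = 0.024911 m^2
Weight = rho * A = 7850 * 0.024911 = 195.5514 kg/m

195.5514 kg/m


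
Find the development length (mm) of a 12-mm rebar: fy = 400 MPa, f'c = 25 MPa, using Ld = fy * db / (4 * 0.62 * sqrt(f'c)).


Ld = (fy * db) / (4 * 0.62 * sqrt(f'c))
= (400 * 12) / (4 * 0.62 * sqrt(25))
= 4800 / 12.4
= 387.1 mm

387.1 mm


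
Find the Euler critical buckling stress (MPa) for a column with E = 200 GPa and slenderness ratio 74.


sigma_cr = pi^2 * E / lambda^2
= 9.8696 * 200000.0 / 74^2
= 9.8696 * 200000.0 / 5476
= 360.4677 MPa

360.4677 MPa


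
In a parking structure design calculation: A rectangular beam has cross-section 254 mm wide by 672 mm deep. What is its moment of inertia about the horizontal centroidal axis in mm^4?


I = b * h^3 / 12
= 254 * 672^3 / 12
= 254 * 303464448 / 12
= 6423330816.0 mm^4

6423330816.0 mm^4


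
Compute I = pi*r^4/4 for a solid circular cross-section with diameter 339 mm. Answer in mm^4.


r = d / 2 = 339 / 2 = 169.5 mm
I = pi * r^4 / 4 = pi * 169.5^4 / 4
= 648289058.0 mm^4

648289058.0 mm^4


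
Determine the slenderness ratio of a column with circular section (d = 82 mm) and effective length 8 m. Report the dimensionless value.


Radius of gyration r = d / 4 = 82 / 4 = 20.5 mm
L_eff = 8000.0 mm
Slenderness ratio = L / r = 8000.0 / 20.5 = 390.24 (dimensionless)

390.24 (dimensionless)


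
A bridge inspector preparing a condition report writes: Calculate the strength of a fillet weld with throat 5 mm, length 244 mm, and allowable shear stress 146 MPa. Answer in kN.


Strength = throat * length * allowable stress
= 5 * 244 * 146 N
= 178120 N
= 178.12 kN

178.12 kN


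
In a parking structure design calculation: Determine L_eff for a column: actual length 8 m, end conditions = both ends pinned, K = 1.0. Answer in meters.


L_eff = K * L
= 1.0 * 8
= 8.0 m

8.0 m


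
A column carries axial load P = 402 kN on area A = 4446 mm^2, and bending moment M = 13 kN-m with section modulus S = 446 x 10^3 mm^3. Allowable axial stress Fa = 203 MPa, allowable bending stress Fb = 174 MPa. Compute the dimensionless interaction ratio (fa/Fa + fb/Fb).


f_a = P / A = 402000.0 / 4446 = 90.4184 MPa
f_b = M / S = 13000000.0 / 446000.0 = 29.148 MPa
Ratio = f_a / Fa + f_b / Fb
= 90.4184 / 203 + 29.148 / 174
= 0.6129 (dimensionless)

0.6129 (dimensionless)


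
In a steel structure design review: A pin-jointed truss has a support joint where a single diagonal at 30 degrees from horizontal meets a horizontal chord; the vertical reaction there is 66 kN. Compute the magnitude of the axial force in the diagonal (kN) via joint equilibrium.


At the joint, only the diagonal has a vertical component, so vertical equilibrium gives:
F * sin(30) = 66
F = 66 / sin(30)
= 66 / 0.5
= 132.0 kN

132.0 kN


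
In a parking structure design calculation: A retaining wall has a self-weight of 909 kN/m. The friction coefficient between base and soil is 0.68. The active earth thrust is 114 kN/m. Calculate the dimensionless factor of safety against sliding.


Resisting force = mu * W = 0.68 * 909 = 618.12 kN/m
FOS = Resisting / Driving = 618.12 / 114
= 5.4221 (dimensionless)

5.4221 (dimensionless)


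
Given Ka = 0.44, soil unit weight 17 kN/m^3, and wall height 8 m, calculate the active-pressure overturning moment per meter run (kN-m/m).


Pa = 0.5 * Ka * gamma * H^2
= 0.5 * 0.44 * 17 * 8^2
= 239.36 kN/m
Arm = H / 3 = 8 / 3 = 2.6667 m
Mo = Pa * arm = Pa * H / 3 = 239.36 * 8 / 3 = 638.2933 kN-m/m

638.2933 kN-m/m


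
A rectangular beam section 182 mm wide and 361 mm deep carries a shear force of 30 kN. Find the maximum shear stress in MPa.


A = b * h = 182 * 361 = 65702 mm^2
V = 30 kN = 30000.0 N
tau_max = 1.5 * V / A = 1.5 * 30000.0 / 65702
= 0.6849 MPa

0.6849 MPa


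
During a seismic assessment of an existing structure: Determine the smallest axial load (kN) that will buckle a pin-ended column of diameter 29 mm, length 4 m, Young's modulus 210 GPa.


I = pi * d^4 / 64 = 34718.57 mm^4
L = 4000.0 mm
P_cr = pi^2 * E * I / L^2
= 9.8696 * 210000.0 * 34718.57 / 4000.0^2
= 4497.39 N = 4.4974 kN

4.4974 kN


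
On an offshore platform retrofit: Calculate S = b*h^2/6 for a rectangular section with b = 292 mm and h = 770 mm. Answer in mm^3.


S = b * h^2 / 6
= 292 * 770^2 / 6
= 292 * 592900 / 6
= 28854466.67 mm^3

28854466.67 mm^3


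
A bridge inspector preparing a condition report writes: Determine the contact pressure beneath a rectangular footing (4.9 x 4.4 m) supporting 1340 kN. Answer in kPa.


A = 4.9 * 4.4 = 21.56 m^2
q = P / A = 1340 / 21.56
= 62.1521 kPa

62.1521 kPa


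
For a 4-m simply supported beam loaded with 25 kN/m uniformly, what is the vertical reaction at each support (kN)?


Total load = w * L = 25 * 4 = 100 kN
By symmetry, each reaction R = total / 2 = 100 / 2 = 50.0 kN

50.0 kN


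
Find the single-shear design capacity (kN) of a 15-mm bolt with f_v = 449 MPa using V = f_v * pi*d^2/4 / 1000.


A = pi * d^2 / 4 = pi * 15^2 / 4 = 176.7146 mm^2
V = f_v * A / 1000 = 449 * 176.7146 / 1000
= 79.3448 kN

79.3448 kN


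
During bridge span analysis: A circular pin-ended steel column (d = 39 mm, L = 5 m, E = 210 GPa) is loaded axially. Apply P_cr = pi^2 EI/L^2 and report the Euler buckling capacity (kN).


I = pi * d^4 / 64 = 113560.77 mm^4
L = 5000.0 mm
P_cr = pi^2 * E * I / L^2
= 9.8696 * 210000.0 * 113560.77 / 5000.0^2
= 9414.72 N = 9.4147 kN

9.4147 kN


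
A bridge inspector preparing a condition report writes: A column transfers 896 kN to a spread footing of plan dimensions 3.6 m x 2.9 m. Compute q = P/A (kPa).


A = 3.6 * 2.9 = 10.44 m^2
q = P / A = 896 / 10.44
= 85.8238 kPa

85.8238 kPa


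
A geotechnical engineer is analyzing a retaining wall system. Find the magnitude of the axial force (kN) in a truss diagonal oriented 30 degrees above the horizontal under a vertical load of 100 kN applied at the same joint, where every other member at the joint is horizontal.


At the joint, only the diagonal has a vertical component, so vertical equilibrium gives:
F * sin(30) = 100
F = 100 / sin(30)
= 100 / 0.5
= 200.0 kN

200.0 kN


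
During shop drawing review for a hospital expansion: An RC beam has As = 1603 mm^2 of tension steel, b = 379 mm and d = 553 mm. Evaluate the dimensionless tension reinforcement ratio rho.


rho = As / (b * d)
= 1603 / (379 * 553)
= 1603 / 209587
= 0.007648 (dimensionless)

0.007648 (dimensionless)


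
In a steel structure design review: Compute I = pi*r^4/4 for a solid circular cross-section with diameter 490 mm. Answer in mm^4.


r = d / 2 = 490 / 2 = 245.0 mm
I = pi * r^4 / 4 = pi * 245.0^4 / 4
= 2829790073.59 mm^4

2829790073.59 mm^4


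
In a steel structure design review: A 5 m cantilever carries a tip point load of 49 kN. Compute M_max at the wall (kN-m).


For a cantilever with a point load at the free end:
M_max = P * L = 49 * 5 = 245 kN-m

245 kN-m


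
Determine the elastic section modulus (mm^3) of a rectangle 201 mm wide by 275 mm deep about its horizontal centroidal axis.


S = b * h^2 / 6
= 201 * 275^2 / 6
= 201 * 75625 / 6
= 2533437.5 mm^3

2533437.5 mm^3


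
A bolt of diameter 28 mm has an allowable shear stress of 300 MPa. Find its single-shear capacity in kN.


A = pi * d^2 / 4 = pi * 28^2 / 4 = 615.7522 mm^2
V = f_v * A / 1000 = 300 * 615.7522 / 1000
= 184.7256 kN

184.7256 kN


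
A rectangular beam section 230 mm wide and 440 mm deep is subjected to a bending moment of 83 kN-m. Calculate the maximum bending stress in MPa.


I = b * h^3 / 12 = 230 * 440^3 / 12 = 1632693333.33 mm^4
y = h / 2 = 440 / 2 = 220.0 mm
M = 83 kN-m = 83000000.0 N-mm
sigma = M * y / I = 83000000.0 * 220.0 / 1632693333.33
= 11.18 MPa

11.18 MPa


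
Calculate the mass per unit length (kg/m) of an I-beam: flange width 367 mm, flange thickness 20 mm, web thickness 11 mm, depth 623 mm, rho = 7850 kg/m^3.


A_flanges = 2 * 367 * 20 = 14680 mm^2
A_web = (623 - 2 * 20) * 11 = 6413 mm^2
A_total = 14680 + 6413 = 21093 mm^2 = 0.021093 m^2
Weight = rho * A = 7850 * 0.021093 = 165.58 kg/m

165.58 kg/m


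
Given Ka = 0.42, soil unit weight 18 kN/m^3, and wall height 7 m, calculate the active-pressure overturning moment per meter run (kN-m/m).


Pa = 0.5 * Ka * gamma * H^2
= 0.5 * 0.42 * 18 * 7^2
= 185.22 kN/m
Arm = H / 3 = 7 / 3 = 2.3333 m
Mo = Pa * arm = Pa * H / 3 = 185.22 * 7 / 3 = 432.18 kN-m/m

432.18 kN-m/m


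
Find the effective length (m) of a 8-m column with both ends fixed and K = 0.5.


L_eff = K * L
= 0.5 * 8
= 4.0 m

4.0 m


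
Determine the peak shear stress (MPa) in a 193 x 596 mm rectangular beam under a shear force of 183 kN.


A = b * h = 193 * 596 = 115028 mm^2
V = 183 kN = 183000.0 N
tau_max = 1.5 * V / A = 1.5 * 183000.0 / 115028
= 2.3864 MPa

2.3864 MPa


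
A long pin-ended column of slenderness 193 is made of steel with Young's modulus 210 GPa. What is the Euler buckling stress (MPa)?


sigma_cr = pi^2 * E / lambda^2
= 9.8696 * 210000.0 / 193^2
= 9.8696 * 210000.0 / 37249
= 55.6422 MPa

55.6422 MPa


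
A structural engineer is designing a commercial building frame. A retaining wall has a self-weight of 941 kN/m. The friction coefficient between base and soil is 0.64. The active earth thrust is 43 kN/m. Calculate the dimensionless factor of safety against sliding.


Resisting force = mu * W = 0.64 * 941 = 602.24 kN/m
FOS = Resisting / Driving = 602.24 / 43
= 14.0056 (dimensionless)

14.0056 (dimensionless)


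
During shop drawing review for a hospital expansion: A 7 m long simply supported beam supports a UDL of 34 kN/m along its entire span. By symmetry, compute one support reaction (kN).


Total load = w * L = 34 * 7 = 238 kN
By symmetry, each reaction R = total / 2 = 238 / 2 = 119.0 kN

119.0 kN


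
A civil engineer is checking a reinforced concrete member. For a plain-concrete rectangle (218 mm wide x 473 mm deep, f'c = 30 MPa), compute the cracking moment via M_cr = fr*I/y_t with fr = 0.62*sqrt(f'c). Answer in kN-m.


fr = 0.62 * sqrt(30) = 0.62 * 5.4772 = 3.3959 MPa
I = 218 * 473^3 / 12 = 1922466008.83 mm^4
y_t = 236.5 mm
M_cr = fr * I / y_t = 3.3959 * 1922466008.83 / 236.5 N-mm
= 27.6045 kN-m

27.6045 kN-m


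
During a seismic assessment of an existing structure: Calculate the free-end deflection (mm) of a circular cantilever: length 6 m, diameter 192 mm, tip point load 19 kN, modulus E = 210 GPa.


I = pi * d^4 / 64 = pi * 192^4 / 64 = 66707522.83 mm^4
L = 6000.0 mm, P = 19000.0 N, E = 210000.0 MPa
delta = P * L^3 / (3 * E * I)
= 19000.0 * 6000.0^3 / (3 * 210000.0 * 66707522.83)
= 97.6544 mm

97.6544 mm


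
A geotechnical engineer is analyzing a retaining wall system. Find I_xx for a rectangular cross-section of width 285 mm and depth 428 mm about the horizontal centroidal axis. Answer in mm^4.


I = b * h^3 / 12
= 285 * 428^3 / 12
= 285 * 78402752 / 12
= 1862065360.0 mm^4

1862065360.0 mm^4


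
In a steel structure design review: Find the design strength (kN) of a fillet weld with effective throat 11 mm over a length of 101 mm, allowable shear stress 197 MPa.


Strength = throat * length * allowable stress
= 11 * 101 * 197 N
= 218867 N
= 218.87 kN

218.87 kN


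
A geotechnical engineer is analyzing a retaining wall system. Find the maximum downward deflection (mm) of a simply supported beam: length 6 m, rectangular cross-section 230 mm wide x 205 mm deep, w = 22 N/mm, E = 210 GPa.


I = 230 * 205^3 / 12 = 165123229.17 mm^4
L = 6000.0 mm, w = 22 N/mm, E = 210000.0 MPa
delta = 5 * w * L^4 / (384 * E * I)
= 5 * 22 * 6000.0^4 / (384 * 210000.0 * 165123229.17)
= 10.7063 mm

10.7063 mm


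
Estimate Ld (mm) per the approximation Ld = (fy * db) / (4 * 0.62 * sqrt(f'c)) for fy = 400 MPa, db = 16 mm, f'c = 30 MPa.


Ld = (fy * db) / (4 * 0.62 * sqrt(f'c))
= (400 * 16) / (4 * 0.62 * sqrt(30))
= 6400 / 13.5835
= 471.16 mm

471.16 mm


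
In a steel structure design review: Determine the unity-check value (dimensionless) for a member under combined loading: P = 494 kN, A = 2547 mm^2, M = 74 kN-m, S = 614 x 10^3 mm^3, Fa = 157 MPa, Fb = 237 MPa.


f_a = P / A = 494000.0 / 2547 = 193.9537 MPa
f_b = M / S = 74000000.0 / 614000.0 = 120.5212 MPa
Ratio = f_a / Fa + f_b / Fb
= 193.9537 / 157 + 120.5212 / 237
= 1.7439 (dimensionless)

1.7439 (dimensionless)


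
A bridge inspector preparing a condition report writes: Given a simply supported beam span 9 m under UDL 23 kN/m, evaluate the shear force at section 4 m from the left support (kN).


R_A = w * L / 2 = 23 * 9 / 2 = 103.5 kN
V(x) = R_A - w * x = 103.5 - 23 * 4
= 11.5 kN

11.5 kN


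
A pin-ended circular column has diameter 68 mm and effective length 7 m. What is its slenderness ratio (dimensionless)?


Radius of gyration r = d / 4 = 68 / 4 = 17.0 mm
L_eff = 7000.0 mm
Slenderness ratio = L / r = 7000.0 / 17.0 = 411.76 (dimensionless)

411.76 (dimensionless)


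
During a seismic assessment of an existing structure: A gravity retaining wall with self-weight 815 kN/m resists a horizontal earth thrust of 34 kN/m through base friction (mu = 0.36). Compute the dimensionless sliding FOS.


Resisting force = mu * W = 0.36 * 815 = 293.4 kN/m
FOS = Resisting / Driving = 293.4 / 34
= 8.6294 (dimensionless)

8.6294 (dimensionless)


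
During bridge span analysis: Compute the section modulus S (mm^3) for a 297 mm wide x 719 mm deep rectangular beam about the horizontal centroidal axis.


S = b * h^2 / 6
= 297 * 719^2 / 6
= 297 * 516961 / 6
= 25589569.5 mm^3

25589569.5 mm^3


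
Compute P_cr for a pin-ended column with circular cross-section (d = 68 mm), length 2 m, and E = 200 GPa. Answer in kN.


I = pi * d^4 / 64 = 1049555.84 mm^4
L = 2000.0 mm
P_cr = pi^2 * E * I / L^2
= 9.8696 * 200000.0 * 1049555.84 / 2000.0^2
= 517935.05 N = 517.935 kN

517.935 kN


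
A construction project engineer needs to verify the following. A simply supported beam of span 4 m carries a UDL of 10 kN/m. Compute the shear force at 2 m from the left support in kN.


R_A = w * L / 2 = 10 * 4 / 2 = 20.0 kN
V(x) = R_A - w * x = 20.0 - 10 * 2
= 0.0 kN

0.0 kN


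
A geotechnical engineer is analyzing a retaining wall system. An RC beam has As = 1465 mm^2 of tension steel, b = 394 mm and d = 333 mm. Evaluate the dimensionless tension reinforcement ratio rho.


rho = As / (b * d)
= 1465 / (394 * 333)
= 1465 / 131202
= 0.011166 (dimensionless)

0.011166 (dimensionless)


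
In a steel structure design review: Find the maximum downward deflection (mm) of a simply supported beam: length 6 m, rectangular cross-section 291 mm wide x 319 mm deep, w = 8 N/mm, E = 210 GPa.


I = 291 * 319^3 / 12 = 787197655.75 mm^4
L = 6000.0 mm, w = 8 N/mm, E = 210000.0 MPa
delta = 5 * w * L^4 / (384 * E * I)
= 5 * 8 * 6000.0^4 / (384 * 210000.0 * 787197655.75)
= 0.8166 mm

0.8166 mm


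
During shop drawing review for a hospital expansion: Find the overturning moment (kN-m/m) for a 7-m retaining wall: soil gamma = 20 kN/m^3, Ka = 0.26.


Pa = 0.5 * Ka * gamma * H^2
= 0.5 * 0.26 * 20 * 7^2
= 127.4 kN/m
Arm = H / 3 = 7 / 3 = 2.3333 m
Mo = Pa * arm = Pa * H / 3 = 127.4 * 7 / 3 = 297.2667 kN-m/m

297.2667 kN-m/m


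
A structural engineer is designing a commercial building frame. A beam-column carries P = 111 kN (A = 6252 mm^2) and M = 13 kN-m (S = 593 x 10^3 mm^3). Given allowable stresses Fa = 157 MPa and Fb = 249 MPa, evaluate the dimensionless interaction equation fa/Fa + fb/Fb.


f_a = P / A = 111000.0 / 6252 = 17.7543 MPa
f_b = M / S = 13000000.0 / 593000.0 = 21.9224 MPa
Ratio = f_a / Fa + f_b / Fb
= 17.7543 / 157 + 21.9224 / 249
= 0.2011 (dimensionless)

0.2011 (dimensionless)


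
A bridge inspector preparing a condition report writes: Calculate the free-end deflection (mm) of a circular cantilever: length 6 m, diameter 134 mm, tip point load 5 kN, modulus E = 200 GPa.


I = pi * d^4 / 64 = pi * 134^4 / 64 = 15826653.42 mm^4
L = 6000.0 mm, P = 5000.0 N, E = 200000.0 MPa
delta = P * L^3 / (3 * E * I)
= 5000.0 * 6000.0^3 / (3 * 200000.0 * 15826653.42)
= 113.7322 mm

113.7322 mm


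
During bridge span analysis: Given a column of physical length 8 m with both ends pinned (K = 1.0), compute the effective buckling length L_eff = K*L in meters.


L_eff = K * L
= 1.0 * 8
= 8.0 m

8.0 m


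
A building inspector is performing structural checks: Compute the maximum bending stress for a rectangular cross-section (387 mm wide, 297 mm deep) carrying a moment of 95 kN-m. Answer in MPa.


I = b * h^3 / 12 = 387 * 297^3 / 12 = 844887854.25 mm^4
y = h / 2 = 297 / 2 = 148.5 mm
M = 95 kN-m = 95000000.0 N-mm
sigma = M * y / I = 95000000.0 * 148.5 / 844887854.25
= 16.7 MPa

16.7 MPa


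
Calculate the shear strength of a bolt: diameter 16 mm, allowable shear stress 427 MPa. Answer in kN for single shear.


A = pi * d^2 / 4 = pi * 16^2 / 4 = 201.0619 mm^2
V = f_v * A / 1000 = 427 * 201.0619 / 1000
= 85.8534 kN

85.8534 kN


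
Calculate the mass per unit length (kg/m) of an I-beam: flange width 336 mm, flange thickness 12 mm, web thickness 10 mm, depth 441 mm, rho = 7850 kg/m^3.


A_flanges = 2 * 336 * 12 = 8064 mm^2
A_web = (441 - 2 * 12) * 10 = 4170 mm^2
A_total = 8064 + 4170 = 12234 mm^2 = 0.012234 m^2
Weight = rho * A = 7850 * 0.012234 = 96.0369 kg/m

96.0369 kg/m


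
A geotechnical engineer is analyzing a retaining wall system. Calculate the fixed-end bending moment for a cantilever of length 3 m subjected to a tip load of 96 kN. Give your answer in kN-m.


For a cantilever with a point load at the free end:
M_max = P * L = 96 * 3 = 288 kN-m

288 kN-m


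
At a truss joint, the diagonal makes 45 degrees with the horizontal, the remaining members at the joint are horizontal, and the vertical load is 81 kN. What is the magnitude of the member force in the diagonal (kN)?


At the joint, only the diagonal has a vertical component, so vertical equilibrium gives:
F * sin(45) = 81
F = 81 / sin(45)
= 81 / 0.707107
= 114.55 kN

114.55 kN


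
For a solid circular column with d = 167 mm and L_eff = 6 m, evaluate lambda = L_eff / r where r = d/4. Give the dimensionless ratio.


Radius of gyration r = d / 4 = 167 / 4 = 41.75 mm
L_eff = 6000.0 mm
Slenderness ratio = L / r = 6000.0 / 41.75 = 143.71 (dimensionless)

143.71 (dimensionless)


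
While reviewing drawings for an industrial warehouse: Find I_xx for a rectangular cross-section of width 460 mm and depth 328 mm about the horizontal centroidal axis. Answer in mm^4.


I = b * h^3 / 12
= 460 * 328^3 / 12
= 460 * 35287552 / 12
= 1352689493.33 mm^4

1352689493.33 mm^4


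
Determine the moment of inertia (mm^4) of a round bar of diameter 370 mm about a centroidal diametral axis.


r = d / 2 = 370 / 2 = 185.0 mm
I = pi * r^4 / 4 = pi * 185.0^4 / 4
= 919976629.57 mm^4

919976629.57 mm^4


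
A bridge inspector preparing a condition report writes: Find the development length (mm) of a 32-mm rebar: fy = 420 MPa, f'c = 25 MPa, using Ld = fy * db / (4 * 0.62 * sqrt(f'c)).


Ld = (fy * db) / (4 * 0.62 * sqrt(f'c))
= (420 * 32) / (4 * 0.62 * sqrt(25))
= 13440 / 12.4
= 1083.87 mm

1083.87 mm


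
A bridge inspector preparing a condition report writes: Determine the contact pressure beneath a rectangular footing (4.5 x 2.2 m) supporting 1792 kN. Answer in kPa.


A = 4.5 * 2.2 = 9.9 m^2
q = P / A = 1792 / 9.9
= 181.0101 kPa

181.0101 kPa


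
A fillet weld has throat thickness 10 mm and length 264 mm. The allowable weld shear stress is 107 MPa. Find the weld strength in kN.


Strength = throat * length * allowable stress
= 10 * 264 * 107 N
= 282480 N
= 282.48 kN

282.48 kN


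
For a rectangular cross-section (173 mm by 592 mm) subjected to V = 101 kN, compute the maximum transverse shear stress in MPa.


A = b * h = 173 * 592 = 102416 mm^2
V = 101 kN = 101000.0 N
tau_max = 1.5 * V / A = 1.5 * 101000.0 / 102416
= 1.4793 MPa

1.4793 MPa


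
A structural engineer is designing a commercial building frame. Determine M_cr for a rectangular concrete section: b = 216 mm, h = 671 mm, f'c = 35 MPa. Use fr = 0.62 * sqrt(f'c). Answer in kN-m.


fr = 0.62 * sqrt(35) = 0.62 * 5.9161 = 3.668 MPa
I = 216 * 671^3 / 12 = 5438010798.0 mm^4
y_t = 335.5 mm
M_cr = fr * I / y_t = 3.668 * 5438010798.0 / 335.5 N-mm
= 59.4529 kN-m

59.4529 kN-m


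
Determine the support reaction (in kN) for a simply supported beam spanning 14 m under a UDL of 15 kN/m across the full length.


Total load = w * L = 15 * 14 = 210 kN
By symmetry, each reaction R = total / 2 = 210 / 2 = 105.0 kN

105.0 kN


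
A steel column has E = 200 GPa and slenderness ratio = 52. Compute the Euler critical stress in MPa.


sigma_cr = pi^2 * E / lambda^2
= 9.8696 * 200000.0 / 52^2
= 9.8696 * 200000.0 / 2704
= 730.0003 MPa

730.0003 MPa


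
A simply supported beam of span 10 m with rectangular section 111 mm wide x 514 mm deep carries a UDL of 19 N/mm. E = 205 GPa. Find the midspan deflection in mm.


I = 111 * 514^3 / 12 = 1256119882.0 mm^4
L = 10000.0 mm, w = 19 N/mm, E = 205000.0 MPa
delta = 5 * w * L^4 / (384 * E * I)
= 5 * 19 * 10000.0^4 / (384 * 205000.0 * 1256119882.0)
= 9.6074 mm

9.6074 mm


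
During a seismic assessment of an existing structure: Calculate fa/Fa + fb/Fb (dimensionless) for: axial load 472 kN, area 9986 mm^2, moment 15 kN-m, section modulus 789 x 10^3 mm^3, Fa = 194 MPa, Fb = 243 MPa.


f_a = P / A = 472000.0 / 9986 = 47.2662 MPa
f_b = M / S = 15000000.0 / 789000.0 = 19.0114 MPa
Ratio = f_a / Fa + f_b / Fb
= 47.2662 / 194 + 19.0114 / 243
= 0.3219 (dimensionless)

0.3219 (dimensionless)


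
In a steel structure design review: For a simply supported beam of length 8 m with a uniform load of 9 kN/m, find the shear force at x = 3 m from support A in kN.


R_A = w * L / 2 = 9 * 8 / 2 = 36.0 kN
V(x) = R_A - w * x = 36.0 - 9 * 3
= 9.0 kN

9.0 kN


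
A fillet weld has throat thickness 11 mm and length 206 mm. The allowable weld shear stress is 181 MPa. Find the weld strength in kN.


Strength = throat * length * allowable stress
= 11 * 206 * 181 N
= 410146 N
= 410.15 kN

410.15 kN


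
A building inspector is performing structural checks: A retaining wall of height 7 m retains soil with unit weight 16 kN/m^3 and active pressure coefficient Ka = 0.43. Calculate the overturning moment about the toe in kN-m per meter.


Pa = 0.5 * Ka * gamma * H^2
= 0.5 * 0.43 * 16 * 7^2
= 168.56 kN/m
Arm = H / 3 = 7 / 3 = 2.3333 m
Mo = Pa * arm = Pa * H / 3 = 168.56 * 7 / 3 = 393.3067 kN-m/m

393.3067 kN-m/m


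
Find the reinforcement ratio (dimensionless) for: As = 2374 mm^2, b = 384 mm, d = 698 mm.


rho = As / (b * d)
= 2374 / (384 * 698)
= 2374 / 268032
= 0.008857 (dimensionless)

0.008857 (dimensionless)


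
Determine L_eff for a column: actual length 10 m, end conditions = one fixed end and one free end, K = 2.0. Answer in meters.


L_eff = K * L
= 2.0 * 10
= 20.0 m

20.0 m


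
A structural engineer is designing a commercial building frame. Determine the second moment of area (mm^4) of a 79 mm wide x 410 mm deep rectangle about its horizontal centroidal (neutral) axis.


I = b * h^3 / 12
= 79 * 410^3 / 12
= 79 * 68921000 / 12
= 453729916.67 mm^4

453729916.67 mm^4


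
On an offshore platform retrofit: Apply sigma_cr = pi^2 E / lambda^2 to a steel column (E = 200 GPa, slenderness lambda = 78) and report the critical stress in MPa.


sigma_cr = pi^2 * E / lambda^2
= 9.8696 * 200000.0 / 78^2
= 9.8696 * 200000.0 / 6084
= 324.4446 MPa

324.4446 MPa


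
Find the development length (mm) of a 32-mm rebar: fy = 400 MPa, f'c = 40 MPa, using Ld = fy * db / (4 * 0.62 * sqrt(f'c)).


Ld = (fy * db) / (4 * 0.62 * sqrt(f'c))
= (400 * 32) / (4 * 0.62 * sqrt(40))
= 12800 / 15.6849
= 816.07 mm

816.07 mm


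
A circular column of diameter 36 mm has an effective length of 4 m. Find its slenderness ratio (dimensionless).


Radius of gyration r = d / 4 = 36 / 4 = 9.0 mm
L_eff = 4000.0 mm
Slenderness ratio = L / r = 4000.0 / 9.0 = 444.44 (dimensionless)

444.44 (dimensionless)


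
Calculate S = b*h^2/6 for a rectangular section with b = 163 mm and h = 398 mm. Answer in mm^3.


S = b * h^2 / 6
= 163 * 398^2 / 6
= 163 * 158404 / 6
= 4303308.67 mm^3

4303308.67 mm^3


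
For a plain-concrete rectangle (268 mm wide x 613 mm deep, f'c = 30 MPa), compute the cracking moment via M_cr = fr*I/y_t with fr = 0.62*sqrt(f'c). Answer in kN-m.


fr = 0.62 * sqrt(30) = 0.62 * 5.4772 = 3.3959 MPa
I = 268 * 613^3 / 12 = 5144402866.33 mm^4
y_t = 306.5 mm
M_cr = fr * I / y_t = 3.3959 * 5144402866.33 / 306.5 N-mm
= 56.9976 kN-m

56.9976 kN-m


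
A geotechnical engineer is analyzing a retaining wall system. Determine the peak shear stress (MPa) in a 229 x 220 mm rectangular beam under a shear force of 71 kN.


A = b * h = 229 * 220 = 50380 mm^2
V = 71 kN = 71000.0 N
tau_max = 1.5 * V / A = 1.5 * 71000.0 / 50380
= 2.1139 MPa

2.1139 MPa


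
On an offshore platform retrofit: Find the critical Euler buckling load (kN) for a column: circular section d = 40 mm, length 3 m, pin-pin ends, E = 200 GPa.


I = pi * d^4 / 64 = 125663.71 mm^4
L = 3000.0 mm
P_cr = pi^2 * E * I / L^2
= 9.8696 * 200000.0 * 125663.71 / 3000.0^2
= 27561.13 N = 27.5611 kN

27.5611 kN


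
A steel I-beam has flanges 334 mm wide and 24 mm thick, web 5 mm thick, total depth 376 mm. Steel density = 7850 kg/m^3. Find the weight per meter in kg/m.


A_flanges = 2 * 334 * 24 = 16032 mm^2
A_web = (376 - 2 * 24) * 5 = 1640 mm^2
A_total = 16032 + 1640 = 17672 mm^2 = 0.017672 m^2
Weight = rho * A = 7850 * 0.017672 = 138.7252 kg/m

138.7252 kg/m


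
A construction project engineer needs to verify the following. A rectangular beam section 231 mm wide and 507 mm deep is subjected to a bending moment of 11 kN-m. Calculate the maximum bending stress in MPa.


I = b * h^3 / 12 = 231 * 507^3 / 12 = 2508733977.75 mm^4
y = h / 2 = 507 / 2 = 253.5 mm
M = 11 kN-m = 11000000.0 N-mm
sigma = M * y / I = 11000000.0 * 253.5 / 2508733977.75
= 1.11 MPa

1.11 MPa


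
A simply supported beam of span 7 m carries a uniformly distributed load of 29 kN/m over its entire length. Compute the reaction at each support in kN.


Total load = w * L = 29 * 7 = 203 kN
By symmetry, each reaction R = total / 2 = 203 / 2 = 101.5 kN

101.5 kN


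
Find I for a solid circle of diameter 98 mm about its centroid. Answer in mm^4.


r = d / 2 = 98 / 2 = 49.0 mm
I = pi * r^4 / 4 = pi * 49.0^4 / 4
= 4527664.12 mm^4

4527664.12 mm^4


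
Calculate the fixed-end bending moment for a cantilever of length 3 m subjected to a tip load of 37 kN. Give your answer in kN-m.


For a cantilever with a point load at the free end:
M_max = P * L = 37 * 3 = 111 kN-m

111 kN-m


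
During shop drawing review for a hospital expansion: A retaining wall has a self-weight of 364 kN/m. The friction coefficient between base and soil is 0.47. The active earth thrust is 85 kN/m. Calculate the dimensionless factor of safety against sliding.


Resisting force = mu * W = 0.47 * 364 = 171.08 kN/m
FOS = Resisting / Driving = 171.08 / 85
= 2.0127 (dimensionless)

2.0127 (dimensionless)


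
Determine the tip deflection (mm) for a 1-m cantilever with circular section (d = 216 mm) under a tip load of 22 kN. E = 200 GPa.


I = pi * d^4 / 64 = pi * 216^4 / 64 = 106852553.05 mm^4
L = 1000.0 mm, P = 22000.0 N, E = 200000.0 MPa
delta = P * L^3 / (3 * E * I)
= 22000.0 * 1000.0^3 / (3 * 200000.0 * 106852553.05)
= 0.3432 mm

0.3432 mm


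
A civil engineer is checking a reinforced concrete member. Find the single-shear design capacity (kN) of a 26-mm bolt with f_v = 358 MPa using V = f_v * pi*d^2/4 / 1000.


A = pi * d^2 / 4 = pi * 26^2 / 4 = 530.9292 mm^2
V = f_v * A / 1000 = 358 * 530.9292 / 1000
= 190.0726 kN

190.0726 kN


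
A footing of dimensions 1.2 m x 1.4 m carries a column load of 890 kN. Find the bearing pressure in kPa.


A = 1.2 * 1.4 = 1.68 m^2
q = P / A = 890 / 1.68
= 529.7619 kPa

529.7619 kPa


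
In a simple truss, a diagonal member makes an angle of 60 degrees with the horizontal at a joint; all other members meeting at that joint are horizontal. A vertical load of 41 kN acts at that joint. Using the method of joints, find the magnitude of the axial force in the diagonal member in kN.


At the joint, only the diagonal has a vertical component, so vertical equilibrium gives:
F * sin(60) = 41
F = 41 / sin(60)
= 41 / 0.866025
= 47.34 kN

47.34 kN


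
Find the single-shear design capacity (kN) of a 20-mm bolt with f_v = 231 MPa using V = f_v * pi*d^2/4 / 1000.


A = pi * d^2 / 4 = pi * 20^2 / 4 = 314.1593 mm^2
V = f_v * A / 1000 = 231 * 314.1593 / 1000
= 72.5708 kN

72.5708 kN


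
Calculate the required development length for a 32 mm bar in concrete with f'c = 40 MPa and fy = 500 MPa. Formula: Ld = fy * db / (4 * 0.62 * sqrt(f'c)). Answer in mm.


Ld = (fy * db) / (4 * 0.62 * sqrt(f'c))
= (500 * 32) / (4 * 0.62 * sqrt(40))
= 16000 / 15.6849
= 1020.09 mm

1020.09 mm


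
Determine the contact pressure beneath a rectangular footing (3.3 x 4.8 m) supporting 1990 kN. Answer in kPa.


A = 3.3 * 4.8 = 15.84 m^2
q = P / A = 1990 / 15.84
= 125.6313 kPa

125.6313 kPa


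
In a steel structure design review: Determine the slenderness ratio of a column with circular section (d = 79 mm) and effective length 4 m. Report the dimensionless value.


Radius of gyration r = d / 4 = 79 / 4 = 19.75 mm
L_eff = 4000.0 mm
Slenderness ratio = L / r = 4000.0 / 19.75 = 202.53 (dimensionless)

202.53 (dimensionless)


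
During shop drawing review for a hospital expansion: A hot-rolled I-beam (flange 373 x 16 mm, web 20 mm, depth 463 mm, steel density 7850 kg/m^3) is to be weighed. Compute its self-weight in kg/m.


A_flanges = 2 * 373 * 16 = 11936 mm^2
A_web = (463 - 2 * 16) * 20 = 8620 mm^2
A_total = 11936 + 8620 = 20556 mm^2 = 0.020556 m^2
Weight = rho * A = 7850 * 0.020556 = 161.3646 kg/m

161.3646 kg/m


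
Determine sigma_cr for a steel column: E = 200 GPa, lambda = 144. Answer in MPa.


sigma_cr = pi^2 * E / lambda^2
= 9.8696 * 200000.0 / 144^2
= 9.8696 * 200000.0 / 20736
= 95.1929 MPa

95.1929 MPa


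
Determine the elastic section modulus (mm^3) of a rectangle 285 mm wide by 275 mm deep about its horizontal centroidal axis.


S = b * h^2 / 6
= 285 * 275^2 / 6
= 285 * 75625 / 6
= 3592187.5 mm^3

3592187.5 mm^3


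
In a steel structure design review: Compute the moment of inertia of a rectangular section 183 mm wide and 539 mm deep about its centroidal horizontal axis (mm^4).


I = b * h^3 / 12
= 183 * 539^3 / 12
= 183 * 156590819 / 12
= 2388009989.75 mm^4

2388009989.75 mm^4


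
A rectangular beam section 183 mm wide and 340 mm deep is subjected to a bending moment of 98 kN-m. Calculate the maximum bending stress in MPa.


I = b * h^3 / 12 = 183 * 340^3 / 12 = 599386000.0 mm^4
y = h / 2 = 340 / 2 = 170.0 mm
M = 98 kN-m = 98000000.0 N-mm
sigma = M * y / I = 98000000.0 * 170.0 / 599386000.0
= 27.8 MPa

27.8 MPa


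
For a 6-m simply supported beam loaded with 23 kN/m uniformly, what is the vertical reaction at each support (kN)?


Total load = w * L = 23 * 6 = 138 kN
By symmetry, each reaction R = total / 2 = 138 / 2 = 69.0 kN

69.0 kN


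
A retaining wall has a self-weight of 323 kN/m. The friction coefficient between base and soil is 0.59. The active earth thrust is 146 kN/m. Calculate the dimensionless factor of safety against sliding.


Resisting force = mu * W = 0.59 * 323 = 190.57 kN/m
FOS = Resisting / Driving = 190.57 / 146
= 1.3053 (dimensionless)

1.3053 (dimensionless)


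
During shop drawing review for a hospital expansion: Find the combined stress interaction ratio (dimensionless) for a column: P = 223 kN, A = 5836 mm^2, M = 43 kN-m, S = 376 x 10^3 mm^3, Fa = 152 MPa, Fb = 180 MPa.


f_a = P / A = 223000.0 / 5836 = 38.2111 MPa
f_b = M / S = 43000000.0 / 376000.0 = 114.3617 MPa
Ratio = f_a / Fa + f_b / Fb
= 38.2111 / 152 + 114.3617 / 180
= 0.8867 (dimensionless)

0.8867 (dimensionless)


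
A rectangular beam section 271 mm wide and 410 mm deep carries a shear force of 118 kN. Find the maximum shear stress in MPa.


A = b * h = 271 * 410 = 111110 mm^2
V = 118 kN = 118000.0 N
tau_max = 1.5 * V / A = 1.5 * 118000.0 / 111110
= 1.593 MPa

1.593 MPa


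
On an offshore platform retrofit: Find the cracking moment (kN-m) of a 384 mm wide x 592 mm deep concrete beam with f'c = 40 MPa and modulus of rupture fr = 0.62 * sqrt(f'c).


fr = 0.62 * sqrt(40) = 0.62 * 6.3246 = 3.9212 MPa
I = 384 * 592^3 / 12 = 6639190016.0 mm^4
y_t = 296.0 mm
M_cr = fr * I / y_t = 3.9212 * 6639190016.0 / 296.0 N-mm
= 87.9519 kN-m

87.9519 kN-m


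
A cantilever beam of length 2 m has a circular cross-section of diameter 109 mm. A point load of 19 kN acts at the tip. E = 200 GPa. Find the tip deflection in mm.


I = pi * d^4 / 64 = pi * 109^4 / 64 = 6929085.02 mm^4
L = 2000.0 mm, P = 19000.0 N, E = 200000.0 MPa
delta = P * L^3 / (3 * E * I)
= 19000.0 * 2000.0^3 / (3 * 200000.0 * 6929085.02)
= 36.5609 mm

36.5609 mm


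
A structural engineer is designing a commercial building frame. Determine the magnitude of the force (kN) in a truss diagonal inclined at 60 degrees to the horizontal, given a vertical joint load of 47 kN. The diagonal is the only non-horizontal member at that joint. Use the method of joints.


At the joint, only the diagonal has a vertical component, so vertical equilibrium gives:
F * sin(60) = 47
F = 47 / sin(60)
= 47 / 0.866025
= 54.27 kN

54.27 kN


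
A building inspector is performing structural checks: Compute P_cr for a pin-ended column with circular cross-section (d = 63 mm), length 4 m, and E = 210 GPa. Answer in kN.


I = pi * d^4 / 64 = 773271.66 mm^4
L = 4000.0 mm
P_cr = pi^2 * E * I / L^2
= 9.8696 * 210000.0 * 773271.66 / 4000.0^2
= 100168.5 N = 100.1685 kN

100.1685 kN


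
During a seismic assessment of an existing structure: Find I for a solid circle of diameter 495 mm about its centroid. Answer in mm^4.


r = d / 2 = 495 / 2 = 247.5 mm
I = pi * r^4 / 4 = pi * 247.5^4 / 4
= 2947071648.52 mm^4

2947071648.52 mm^4


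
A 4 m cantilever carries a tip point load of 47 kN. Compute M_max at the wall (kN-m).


For a cantilever with a point load at the free end:
M_max = P * L = 47 * 4 = 188 kN-m

188 kN-m


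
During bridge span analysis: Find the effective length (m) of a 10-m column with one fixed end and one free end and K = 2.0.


L_eff = K * L
= 2.0 * 10
= 20.0 m

20.0 m


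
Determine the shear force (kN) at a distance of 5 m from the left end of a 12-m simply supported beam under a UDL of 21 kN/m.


R_A = w * L / 2 = 21 * 12 / 2 = 126.0 kN
V(x) = R_A - w * x = 126.0 - 21 * 5
= 21.0 kN

21.0 kN


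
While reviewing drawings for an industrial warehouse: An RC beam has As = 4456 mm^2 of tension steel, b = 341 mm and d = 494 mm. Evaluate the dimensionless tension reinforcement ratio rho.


rho = As / (b * d)
= 4456 / (341 * 494)
= 4456 / 168454
= 0.026452 (dimensionless)

0.026452 (dimensionless)


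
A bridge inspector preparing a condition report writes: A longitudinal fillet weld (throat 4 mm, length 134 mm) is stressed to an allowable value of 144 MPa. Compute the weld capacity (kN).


Strength = throat * length * allowable stress
= 4 * 134 * 144 N
= 77184 N
= 77.18 kN

77.18 kN


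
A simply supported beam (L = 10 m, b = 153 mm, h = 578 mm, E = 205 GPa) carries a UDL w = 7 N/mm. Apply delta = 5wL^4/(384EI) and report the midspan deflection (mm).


I = 153 * 578^3 / 12 = 2462032038.0 mm^4
L = 10000.0 mm, w = 7 N/mm, E = 205000.0 MPa
delta = 5 * w * L^4 / (384 * E * I)
= 5 * 7 * 10000.0^4 / (384 * 205000.0 * 2462032038.0)
= 1.8059 mm

1.8059 mm


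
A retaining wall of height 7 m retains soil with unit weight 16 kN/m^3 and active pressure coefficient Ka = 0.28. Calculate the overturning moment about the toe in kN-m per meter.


Pa = 0.5 * Ka * gamma * H^2
= 0.5 * 0.28 * 16 * 7^2
= 109.76 kN/m
Arm = H / 3 = 7 / 3 = 2.3333 m
Mo = Pa * arm = Pa * H / 3 = 109.76 * 7 / 3 = 256.1067 kN-m/m

256.1067 kN-m/m


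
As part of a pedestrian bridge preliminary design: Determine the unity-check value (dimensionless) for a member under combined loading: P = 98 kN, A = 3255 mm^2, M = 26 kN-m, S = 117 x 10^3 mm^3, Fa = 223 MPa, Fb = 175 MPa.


f_a = P / A = 98000.0 / 3255 = 30.1075 MPa
f_b = M / S = 26000000.0 / 117000.0 = 222.2222 MPa
Ratio = f_a / Fa + f_b / Fb
= 30.1075 / 223 + 222.2222 / 175
= 1.4049 (dimensionless)

1.4049 (dimensionless)


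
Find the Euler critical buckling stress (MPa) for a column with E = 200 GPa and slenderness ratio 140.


sigma_cr = pi^2 * E / lambda^2
= 9.8696 * 200000.0 / 140^2
= 9.8696 * 200000.0 / 19600
= 100.7102 MPa

100.7102 MPa


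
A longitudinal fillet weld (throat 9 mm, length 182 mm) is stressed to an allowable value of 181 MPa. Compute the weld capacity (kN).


Strength = throat * length * allowable stress
= 9 * 182 * 181 N
= 296478 N
= 296.48 kN

296.48 kN
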